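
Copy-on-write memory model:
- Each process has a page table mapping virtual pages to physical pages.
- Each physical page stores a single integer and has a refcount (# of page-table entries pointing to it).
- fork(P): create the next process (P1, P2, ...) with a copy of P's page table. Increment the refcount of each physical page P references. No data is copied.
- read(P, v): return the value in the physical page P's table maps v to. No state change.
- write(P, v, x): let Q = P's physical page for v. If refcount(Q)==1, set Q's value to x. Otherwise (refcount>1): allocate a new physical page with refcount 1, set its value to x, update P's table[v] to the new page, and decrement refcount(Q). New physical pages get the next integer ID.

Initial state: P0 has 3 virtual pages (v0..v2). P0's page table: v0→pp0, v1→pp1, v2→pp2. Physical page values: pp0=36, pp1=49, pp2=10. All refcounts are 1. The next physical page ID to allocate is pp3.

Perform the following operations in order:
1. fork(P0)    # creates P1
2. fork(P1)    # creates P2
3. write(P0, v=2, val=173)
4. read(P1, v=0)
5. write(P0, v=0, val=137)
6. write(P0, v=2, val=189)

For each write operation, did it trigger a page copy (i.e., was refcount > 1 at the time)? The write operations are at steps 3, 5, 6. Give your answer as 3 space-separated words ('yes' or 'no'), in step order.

Op 1: fork(P0) -> P1. 3 ppages; refcounts: pp0:2 pp1:2 pp2:2
Op 2: fork(P1) -> P2. 3 ppages; refcounts: pp0:3 pp1:3 pp2:3
Op 3: write(P0, v2, 173). refcount(pp2)=3>1 -> COPY to pp3. 4 ppages; refcounts: pp0:3 pp1:3 pp2:2 pp3:1
Op 4: read(P1, v0) -> 36. No state change.
Op 5: write(P0, v0, 137). refcount(pp0)=3>1 -> COPY to pp4. 5 ppages; refcounts: pp0:2 pp1:3 pp2:2 pp3:1 pp4:1
Op 6: write(P0, v2, 189). refcount(pp3)=1 -> write in place. 5 ppages; refcounts: pp0:2 pp1:3 pp2:2 pp3:1 pp4:1

yes yes no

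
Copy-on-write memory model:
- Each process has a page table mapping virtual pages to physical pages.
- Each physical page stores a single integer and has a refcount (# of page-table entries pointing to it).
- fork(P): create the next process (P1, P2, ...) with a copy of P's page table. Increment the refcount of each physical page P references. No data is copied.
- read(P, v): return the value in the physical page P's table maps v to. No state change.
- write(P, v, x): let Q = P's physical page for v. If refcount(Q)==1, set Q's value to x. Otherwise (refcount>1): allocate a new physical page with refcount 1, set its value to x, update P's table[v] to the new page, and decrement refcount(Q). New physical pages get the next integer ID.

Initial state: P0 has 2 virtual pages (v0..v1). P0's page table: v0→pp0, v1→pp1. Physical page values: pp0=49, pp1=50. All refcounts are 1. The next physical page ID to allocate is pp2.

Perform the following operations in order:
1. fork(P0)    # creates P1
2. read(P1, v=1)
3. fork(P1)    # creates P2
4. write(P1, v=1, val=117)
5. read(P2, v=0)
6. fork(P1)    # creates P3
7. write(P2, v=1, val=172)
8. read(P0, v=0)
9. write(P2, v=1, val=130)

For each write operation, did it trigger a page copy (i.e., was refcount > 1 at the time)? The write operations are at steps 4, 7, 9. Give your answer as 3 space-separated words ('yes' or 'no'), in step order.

Op 1: fork(P0) -> P1. 2 ppages; refcounts: pp0:2 pp1:2
Op 2: read(P1, v1) -> 50. No state change.
Op 3: fork(P1) -> P2. 2 ppages; refcounts: pp0:3 pp1:3
Op 4: write(P1, v1, 117). refcount(pp1)=3>1 -> COPY to pp2. 3 ppages; refcounts: pp0:3 pp1:2 pp2:1
Op 5: read(P2, v0) -> 49. No state change.
Op 6: fork(P1) -> P3. 3 ppages; refcounts: pp0:4 pp1:2 pp2:2
Op 7: write(P2, v1, 172). refcount(pp1)=2>1 -> COPY to pp3. 4 ppages; refcounts: pp0:4 pp1:1 pp2:2 pp3:1
Op 8: read(P0, v0) -> 49. No state change.
Op 9: write(P2, v1, 130). refcount(pp3)=1 -> write in place. 4 ppages; refcounts: pp0:4 pp1:1 pp2:2 pp3:1

yes yes no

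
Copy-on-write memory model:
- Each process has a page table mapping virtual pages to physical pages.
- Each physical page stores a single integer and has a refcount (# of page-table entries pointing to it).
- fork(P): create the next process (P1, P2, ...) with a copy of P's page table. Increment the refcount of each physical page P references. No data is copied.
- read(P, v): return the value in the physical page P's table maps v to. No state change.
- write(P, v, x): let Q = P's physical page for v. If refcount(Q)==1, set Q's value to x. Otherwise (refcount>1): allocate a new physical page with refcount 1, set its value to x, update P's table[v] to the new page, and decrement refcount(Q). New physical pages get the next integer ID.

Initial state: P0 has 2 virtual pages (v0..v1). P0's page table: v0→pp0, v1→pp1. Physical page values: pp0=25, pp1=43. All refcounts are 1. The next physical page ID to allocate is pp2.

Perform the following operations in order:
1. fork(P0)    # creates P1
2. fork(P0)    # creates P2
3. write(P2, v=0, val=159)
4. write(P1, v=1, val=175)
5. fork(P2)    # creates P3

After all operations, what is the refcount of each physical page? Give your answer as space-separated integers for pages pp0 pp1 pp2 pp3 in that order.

Op 1: fork(P0) -> P1. 2 ppages; refcounts: pp0:2 pp1:2
Op 2: fork(P0) -> P2. 2 ppages; refcounts: pp0:3 pp1:3
Op 3: write(P2, v0, 159). refcount(pp0)=3>1 -> COPY to pp2. 3 ppages; refcounts: pp0:2 pp1:3 pp2:1
Op 4: write(P1, v1, 175). refcount(pp1)=3>1 -> COPY to pp3. 4 ppages; refcounts: pp0:2 pp1:2 pp2:1 pp3:1
Op 5: fork(P2) -> P3. 4 ppages; refcounts: pp0:2 pp1:3 pp2:2 pp3:1

Answer: 2 3 2 1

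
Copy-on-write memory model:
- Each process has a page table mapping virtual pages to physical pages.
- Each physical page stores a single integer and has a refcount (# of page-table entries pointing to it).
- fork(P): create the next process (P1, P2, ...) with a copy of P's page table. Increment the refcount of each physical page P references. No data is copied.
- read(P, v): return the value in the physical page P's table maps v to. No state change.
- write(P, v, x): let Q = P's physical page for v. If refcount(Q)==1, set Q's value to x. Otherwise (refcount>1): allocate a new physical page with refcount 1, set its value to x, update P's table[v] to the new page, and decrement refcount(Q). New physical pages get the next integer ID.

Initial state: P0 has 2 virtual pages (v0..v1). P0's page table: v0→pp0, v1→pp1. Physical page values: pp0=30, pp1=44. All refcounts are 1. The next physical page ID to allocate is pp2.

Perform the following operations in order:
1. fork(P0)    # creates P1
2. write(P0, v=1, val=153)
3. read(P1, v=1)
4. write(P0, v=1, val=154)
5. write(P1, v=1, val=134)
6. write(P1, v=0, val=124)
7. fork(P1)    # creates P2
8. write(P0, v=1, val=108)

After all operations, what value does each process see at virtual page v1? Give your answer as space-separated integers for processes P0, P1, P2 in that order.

Op 1: fork(P0) -> P1. 2 ppages; refcounts: pp0:2 pp1:2
Op 2: write(P0, v1, 153). refcount(pp1)=2>1 -> COPY to pp2. 3 ppages; refcounts: pp0:2 pp1:1 pp2:1
Op 3: read(P1, v1) -> 44. No state change.
Op 4: write(P0, v1, 154). refcount(pp2)=1 -> write in place. 3 ppages; refcounts: pp0:2 pp1:1 pp2:1
Op 5: write(P1, v1, 134). refcount(pp1)=1 -> write in place. 3 ppages; refcounts: pp0:2 pp1:1 pp2:1
Op 6: write(P1, v0, 124). refcount(pp0)=2>1 -> COPY to pp3. 4 ppages; refcounts: pp0:1 pp1:1 pp2:1 pp3:1
Op 7: fork(P1) -> P2. 4 ppages; refcounts: pp0:1 pp1:2 pp2:1 pp3:2
Op 8: write(P0, v1, 108). refcount(pp2)=1 -> write in place. 4 ppages; refcounts: pp0:1 pp1:2 pp2:1 pp3:2
P0: v1 -> pp2 = 108
P1: v1 -> pp1 = 134
P2: v1 -> pp1 = 134

Answer: 108 134 134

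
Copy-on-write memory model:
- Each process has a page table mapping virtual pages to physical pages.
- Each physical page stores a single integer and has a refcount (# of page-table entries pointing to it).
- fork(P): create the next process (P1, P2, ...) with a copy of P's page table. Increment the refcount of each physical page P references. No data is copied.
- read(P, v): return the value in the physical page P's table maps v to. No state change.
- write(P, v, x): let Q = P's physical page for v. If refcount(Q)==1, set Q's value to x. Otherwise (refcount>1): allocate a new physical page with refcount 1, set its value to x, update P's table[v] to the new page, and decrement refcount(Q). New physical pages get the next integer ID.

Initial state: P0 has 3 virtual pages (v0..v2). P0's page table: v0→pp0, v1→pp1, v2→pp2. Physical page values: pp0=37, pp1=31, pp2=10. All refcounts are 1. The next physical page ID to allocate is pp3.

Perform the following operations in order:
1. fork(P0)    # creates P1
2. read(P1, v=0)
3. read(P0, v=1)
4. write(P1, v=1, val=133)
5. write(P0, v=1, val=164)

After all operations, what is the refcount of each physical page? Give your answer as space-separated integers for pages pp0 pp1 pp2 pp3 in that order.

Op 1: fork(P0) -> P1. 3 ppages; refcounts: pp0:2 pp1:2 pp2:2
Op 2: read(P1, v0) -> 37. No state change.
Op 3: read(P0, v1) -> 31. No state change.
Op 4: write(P1, v1, 133). refcount(pp1)=2>1 -> COPY to pp3. 4 ppages; refcounts: pp0:2 pp1:1 pp2:2 pp3:1
Op 5: write(P0, v1, 164). refcount(pp1)=1 -> write in place. 4 ppages; refcounts: pp0:2 pp1:1 pp2:2 pp3:1

Answer: 2 1 2 1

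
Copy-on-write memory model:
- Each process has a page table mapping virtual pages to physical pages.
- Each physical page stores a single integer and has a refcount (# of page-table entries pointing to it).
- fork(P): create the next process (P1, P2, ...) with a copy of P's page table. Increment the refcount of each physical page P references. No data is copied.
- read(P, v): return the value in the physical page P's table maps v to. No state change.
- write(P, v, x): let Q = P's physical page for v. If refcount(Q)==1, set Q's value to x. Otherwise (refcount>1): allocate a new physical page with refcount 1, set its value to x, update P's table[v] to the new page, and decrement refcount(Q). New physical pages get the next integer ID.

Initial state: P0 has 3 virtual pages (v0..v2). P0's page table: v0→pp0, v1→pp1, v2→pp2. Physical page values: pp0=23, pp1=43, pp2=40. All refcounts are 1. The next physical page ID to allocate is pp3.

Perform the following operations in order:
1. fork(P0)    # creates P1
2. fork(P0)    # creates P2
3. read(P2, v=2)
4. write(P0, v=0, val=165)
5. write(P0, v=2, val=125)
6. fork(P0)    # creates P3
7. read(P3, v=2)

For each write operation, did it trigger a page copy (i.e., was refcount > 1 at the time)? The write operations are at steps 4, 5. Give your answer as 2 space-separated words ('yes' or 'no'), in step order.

Op 1: fork(P0) -> P1. 3 ppages; refcounts: pp0:2 pp1:2 pp2:2
Op 2: fork(P0) -> P2. 3 ppages; refcounts: pp0:3 pp1:3 pp2:3
Op 3: read(P2, v2) -> 40. No state change.
Op 4: write(P0, v0, 165). refcount(pp0)=3>1 -> COPY to pp3. 4 ppages; refcounts: pp0:2 pp1:3 pp2:3 pp3:1
Op 5: write(P0, v2, 125). refcount(pp2)=3>1 -> COPY to pp4. 5 ppages; refcounts: pp0:2 pp1:3 pp2:2 pp3:1 pp4:1
Op 6: fork(P0) -> P3. 5 ppages; refcounts: pp0:2 pp1:4 pp2:2 pp3:2 pp4:2
Op 7: read(P3, v2) -> 125. No state change.

yes yes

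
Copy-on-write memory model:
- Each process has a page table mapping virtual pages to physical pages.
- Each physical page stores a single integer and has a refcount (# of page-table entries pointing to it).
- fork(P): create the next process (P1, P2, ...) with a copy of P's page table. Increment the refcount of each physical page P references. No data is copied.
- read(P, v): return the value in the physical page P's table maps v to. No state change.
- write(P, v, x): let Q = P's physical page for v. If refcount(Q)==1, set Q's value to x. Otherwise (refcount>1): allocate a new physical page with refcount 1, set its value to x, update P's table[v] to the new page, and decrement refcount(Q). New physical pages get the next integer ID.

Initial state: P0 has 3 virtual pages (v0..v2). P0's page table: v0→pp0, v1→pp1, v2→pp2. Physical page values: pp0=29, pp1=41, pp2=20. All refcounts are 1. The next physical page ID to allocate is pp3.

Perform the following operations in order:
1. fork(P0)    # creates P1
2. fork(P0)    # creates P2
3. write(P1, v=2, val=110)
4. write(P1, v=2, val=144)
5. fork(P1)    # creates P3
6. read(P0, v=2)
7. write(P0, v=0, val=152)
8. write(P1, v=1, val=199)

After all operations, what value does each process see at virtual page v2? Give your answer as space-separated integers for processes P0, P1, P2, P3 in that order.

Answer: 20 144 20 144

Derivation:
Op 1: fork(P0) -> P1. 3 ppages; refcounts: pp0:2 pp1:2 pp2:2
Op 2: fork(P0) -> P2. 3 ppages; refcounts: pp0:3 pp1:3 pp2:3
Op 3: write(P1, v2, 110). refcount(pp2)=3>1 -> COPY to pp3. 4 ppages; refcounts: pp0:3 pp1:3 pp2:2 pp3:1
Op 4: write(P1, v2, 144). refcount(pp3)=1 -> write in place. 4 ppages; refcounts: pp0:3 pp1:3 pp2:2 pp3:1
Op 5: fork(P1) -> P3. 4 ppages; refcounts: pp0:4 pp1:4 pp2:2 pp3:2
Op 6: read(P0, v2) -> 20. No state change.
Op 7: write(P0, v0, 152). refcount(pp0)=4>1 -> COPY to pp4. 5 ppages; refcounts: pp0:3 pp1:4 pp2:2 pp3:2 pp4:1
Op 8: write(P1, v1, 199). refcount(pp1)=4>1 -> COPY to pp5. 6 ppages; refcounts: pp0:3 pp1:3 pp2:2 pp3:2 pp4:1 pp5:1
P0: v2 -> pp2 = 20
P1: v2 -> pp3 = 144
P2: v2 -> pp2 = 20
P3: v2 -> pp3 = 144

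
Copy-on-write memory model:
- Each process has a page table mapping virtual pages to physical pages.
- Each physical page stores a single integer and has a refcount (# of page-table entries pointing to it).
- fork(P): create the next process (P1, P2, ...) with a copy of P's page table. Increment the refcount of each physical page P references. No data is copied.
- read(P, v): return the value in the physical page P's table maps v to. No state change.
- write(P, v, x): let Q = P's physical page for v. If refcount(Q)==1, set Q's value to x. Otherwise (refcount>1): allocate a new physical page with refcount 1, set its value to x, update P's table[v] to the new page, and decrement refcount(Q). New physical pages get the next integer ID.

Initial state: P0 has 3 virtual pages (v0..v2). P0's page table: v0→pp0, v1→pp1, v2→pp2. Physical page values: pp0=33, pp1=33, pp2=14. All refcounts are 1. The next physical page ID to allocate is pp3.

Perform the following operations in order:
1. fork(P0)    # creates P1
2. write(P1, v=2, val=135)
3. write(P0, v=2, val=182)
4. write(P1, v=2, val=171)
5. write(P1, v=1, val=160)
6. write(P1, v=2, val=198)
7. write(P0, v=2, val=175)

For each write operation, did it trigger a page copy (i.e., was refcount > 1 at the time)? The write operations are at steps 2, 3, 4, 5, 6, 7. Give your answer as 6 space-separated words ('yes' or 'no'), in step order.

Op 1: fork(P0) -> P1. 3 ppages; refcounts: pp0:2 pp1:2 pp2:2
Op 2: write(P1, v2, 135). refcount(pp2)=2>1 -> COPY to pp3. 4 ppages; refcounts: pp0:2 pp1:2 pp2:1 pp3:1
Op 3: write(P0, v2, 182). refcount(pp2)=1 -> write in place. 4 ppages; refcounts: pp0:2 pp1:2 pp2:1 pp3:1
Op 4: write(P1, v2, 171). refcount(pp3)=1 -> write in place. 4 ppages; refcounts: pp0:2 pp1:2 pp2:1 pp3:1
Op 5: write(P1, v1, 160). refcount(pp1)=2>1 -> COPY to pp4. 5 ppages; refcounts: pp0:2 pp1:1 pp2:1 pp3:1 pp4:1
Op 6: write(P1, v2, 198). refcount(pp3)=1 -> write in place. 5 ppages; refcounts: pp0:2 pp1:1 pp2:1 pp3:1 pp4:1
Op 7: write(P0, v2, 175). refcount(pp2)=1 -> write in place. 5 ppages; refcounts: pp0:2 pp1:1 pp2:1 pp3:1 pp4:1

yes no no yes no no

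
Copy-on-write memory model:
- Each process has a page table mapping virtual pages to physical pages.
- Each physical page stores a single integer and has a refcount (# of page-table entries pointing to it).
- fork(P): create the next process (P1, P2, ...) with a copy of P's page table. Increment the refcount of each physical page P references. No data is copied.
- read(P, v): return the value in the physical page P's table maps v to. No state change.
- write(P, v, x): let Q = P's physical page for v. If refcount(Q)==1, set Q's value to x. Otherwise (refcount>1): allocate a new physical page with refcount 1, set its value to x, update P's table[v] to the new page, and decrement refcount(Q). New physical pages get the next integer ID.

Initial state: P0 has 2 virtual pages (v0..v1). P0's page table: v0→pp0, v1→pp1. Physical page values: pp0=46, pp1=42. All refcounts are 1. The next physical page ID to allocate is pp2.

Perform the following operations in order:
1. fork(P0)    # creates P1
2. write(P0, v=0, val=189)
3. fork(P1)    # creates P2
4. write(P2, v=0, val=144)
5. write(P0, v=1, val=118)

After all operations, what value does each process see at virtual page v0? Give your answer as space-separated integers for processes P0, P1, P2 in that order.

Answer: 189 46 144

Derivation:
Op 1: fork(P0) -> P1. 2 ppages; refcounts: pp0:2 pp1:2
Op 2: write(P0, v0, 189). refcount(pp0)=2>1 -> COPY to pp2. 3 ppages; refcounts: pp0:1 pp1:2 pp2:1
Op 3: fork(P1) -> P2. 3 ppages; refcounts: pp0:2 pp1:3 pp2:1
Op 4: write(P2, v0, 144). refcount(pp0)=2>1 -> COPY to pp3. 4 ppages; refcounts: pp0:1 pp1:3 pp2:1 pp3:1
Op 5: write(P0, v1, 118). refcount(pp1)=3>1 -> COPY to pp4. 5 ppages; refcounts: pp0:1 pp1:2 pp2:1 pp3:1 pp4:1
P0: v0 -> pp2 = 189
P1: v0 -> pp0 = 46
P2: v0 -> pp3 = 144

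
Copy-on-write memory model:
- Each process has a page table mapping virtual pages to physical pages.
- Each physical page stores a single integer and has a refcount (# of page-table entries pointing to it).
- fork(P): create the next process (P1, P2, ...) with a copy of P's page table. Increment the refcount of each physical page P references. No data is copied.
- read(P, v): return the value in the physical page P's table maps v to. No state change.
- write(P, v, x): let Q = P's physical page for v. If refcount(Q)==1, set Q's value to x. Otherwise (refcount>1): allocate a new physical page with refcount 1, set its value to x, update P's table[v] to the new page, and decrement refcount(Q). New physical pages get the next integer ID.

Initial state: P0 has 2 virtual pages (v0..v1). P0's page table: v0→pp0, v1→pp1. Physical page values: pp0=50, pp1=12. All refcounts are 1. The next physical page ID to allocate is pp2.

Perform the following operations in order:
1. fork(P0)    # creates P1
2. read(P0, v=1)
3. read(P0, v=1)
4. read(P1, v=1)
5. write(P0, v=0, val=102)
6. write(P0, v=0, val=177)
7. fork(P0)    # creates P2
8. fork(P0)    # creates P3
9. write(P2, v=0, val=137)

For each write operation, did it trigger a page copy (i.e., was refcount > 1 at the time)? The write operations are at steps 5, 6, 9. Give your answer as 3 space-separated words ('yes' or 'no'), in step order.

Op 1: fork(P0) -> P1. 2 ppages; refcounts: pp0:2 pp1:2
Op 2: read(P0, v1) -> 12. No state change.
Op 3: read(P0, v1) -> 12. No state change.
Op 4: read(P1, v1) -> 12. No state change.
Op 5: write(P0, v0, 102). refcount(pp0)=2>1 -> COPY to pp2. 3 ppages; refcounts: pp0:1 pp1:2 pp2:1
Op 6: write(P0, v0, 177). refcount(pp2)=1 -> write in place. 3 ppages; refcounts: pp0:1 pp1:2 pp2:1
Op 7: fork(P0) -> P2. 3 ppages; refcounts: pp0:1 pp1:3 pp2:2
Op 8: fork(P0) -> P3. 3 ppages; refcounts: pp0:1 pp1:4 pp2:3
Op 9: write(P2, v0, 137). refcount(pp2)=3>1 -> COPY to pp3. 4 ppages; refcounts: pp0:1 pp1:4 pp2:2 pp3:1

yes no yes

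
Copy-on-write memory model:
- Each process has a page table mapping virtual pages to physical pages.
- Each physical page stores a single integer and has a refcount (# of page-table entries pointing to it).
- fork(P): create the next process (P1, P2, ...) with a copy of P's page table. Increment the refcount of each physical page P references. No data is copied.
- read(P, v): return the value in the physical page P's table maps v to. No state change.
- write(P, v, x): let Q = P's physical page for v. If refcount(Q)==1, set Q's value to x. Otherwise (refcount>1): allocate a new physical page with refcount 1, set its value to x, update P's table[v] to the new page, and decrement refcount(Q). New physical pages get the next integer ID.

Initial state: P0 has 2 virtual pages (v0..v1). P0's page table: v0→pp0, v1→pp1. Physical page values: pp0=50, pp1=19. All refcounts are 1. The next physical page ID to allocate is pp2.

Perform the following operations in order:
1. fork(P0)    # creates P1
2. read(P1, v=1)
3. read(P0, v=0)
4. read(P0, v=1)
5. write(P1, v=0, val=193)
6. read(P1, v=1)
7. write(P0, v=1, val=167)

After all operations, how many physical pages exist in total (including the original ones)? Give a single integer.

Answer: 4

Derivation:
Op 1: fork(P0) -> P1. 2 ppages; refcounts: pp0:2 pp1:2
Op 2: read(P1, v1) -> 19. No state change.
Op 3: read(P0, v0) -> 50. No state change.
Op 4: read(P0, v1) -> 19. No state change.
Op 5: write(P1, v0, 193). refcount(pp0)=2>1 -> COPY to pp2. 3 ppages; refcounts: pp0:1 pp1:2 pp2:1
Op 6: read(P1, v1) -> 19. No state change.
Op 7: write(P0, v1, 167). refcount(pp1)=2>1 -> COPY to pp3. 4 ppages; refcounts: pp0:1 pp1:1 pp2:1 pp3:1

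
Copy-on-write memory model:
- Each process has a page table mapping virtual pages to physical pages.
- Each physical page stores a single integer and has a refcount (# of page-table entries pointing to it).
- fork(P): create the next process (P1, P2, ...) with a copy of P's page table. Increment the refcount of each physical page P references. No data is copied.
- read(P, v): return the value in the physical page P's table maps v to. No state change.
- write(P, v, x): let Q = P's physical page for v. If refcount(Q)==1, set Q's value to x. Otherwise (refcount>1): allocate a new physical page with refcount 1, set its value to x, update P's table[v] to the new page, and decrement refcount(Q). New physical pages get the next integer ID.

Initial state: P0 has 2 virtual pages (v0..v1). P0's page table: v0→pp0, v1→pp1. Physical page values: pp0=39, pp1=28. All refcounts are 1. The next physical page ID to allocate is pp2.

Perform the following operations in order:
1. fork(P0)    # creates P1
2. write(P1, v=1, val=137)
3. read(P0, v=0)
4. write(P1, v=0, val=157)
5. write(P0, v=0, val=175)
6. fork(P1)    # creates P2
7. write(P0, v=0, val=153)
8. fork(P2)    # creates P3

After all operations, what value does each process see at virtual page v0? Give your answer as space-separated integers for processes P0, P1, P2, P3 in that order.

Answer: 153 157 157 157

Derivation:
Op 1: fork(P0) -> P1. 2 ppages; refcounts: pp0:2 pp1:2
Op 2: write(P1, v1, 137). refcount(pp1)=2>1 -> COPY to pp2. 3 ppages; refcounts: pp0:2 pp1:1 pp2:1
Op 3: read(P0, v0) -> 39. No state change.
Op 4: write(P1, v0, 157). refcount(pp0)=2>1 -> COPY to pp3. 4 ppages; refcounts: pp0:1 pp1:1 pp2:1 pp3:1
Op 5: write(P0, v0, 175). refcount(pp0)=1 -> write in place. 4 ppages; refcounts: pp0:1 pp1:1 pp2:1 pp3:1
Op 6: fork(P1) -> P2. 4 ppages; refcounts: pp0:1 pp1:1 pp2:2 pp3:2
Op 7: write(P0, v0, 153). refcount(pp0)=1 -> write in place. 4 ppages; refcounts: pp0:1 pp1:1 pp2:2 pp3:2
Op 8: fork(P2) -> P3. 4 ppages; refcounts: pp0:1 pp1:1 pp2:3 pp3:3
P0: v0 -> pp0 = 153
P1: v0 -> pp3 = 157
P2: v0 -> pp3 = 157
P3: v0 -> pp3 = 157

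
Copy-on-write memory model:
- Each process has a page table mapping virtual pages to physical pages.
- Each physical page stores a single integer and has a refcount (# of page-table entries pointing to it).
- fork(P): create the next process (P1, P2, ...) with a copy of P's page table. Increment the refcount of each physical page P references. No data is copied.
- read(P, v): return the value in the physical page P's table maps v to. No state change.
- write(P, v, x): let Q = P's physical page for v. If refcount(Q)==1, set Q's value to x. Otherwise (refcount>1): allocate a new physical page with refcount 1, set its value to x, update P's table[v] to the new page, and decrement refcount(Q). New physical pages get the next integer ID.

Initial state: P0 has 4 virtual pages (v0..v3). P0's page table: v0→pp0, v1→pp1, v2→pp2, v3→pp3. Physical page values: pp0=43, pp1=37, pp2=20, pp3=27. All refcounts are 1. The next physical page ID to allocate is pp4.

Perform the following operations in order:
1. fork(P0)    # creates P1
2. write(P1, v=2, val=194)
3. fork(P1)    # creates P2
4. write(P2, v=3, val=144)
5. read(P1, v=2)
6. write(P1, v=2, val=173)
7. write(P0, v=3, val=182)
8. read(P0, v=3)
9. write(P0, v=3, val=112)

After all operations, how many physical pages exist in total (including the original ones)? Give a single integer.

Answer: 8

Derivation:
Op 1: fork(P0) -> P1. 4 ppages; refcounts: pp0:2 pp1:2 pp2:2 pp3:2
Op 2: write(P1, v2, 194). refcount(pp2)=2>1 -> COPY to pp4. 5 ppages; refcounts: pp0:2 pp1:2 pp2:1 pp3:2 pp4:1
Op 3: fork(P1) -> P2. 5 ppages; refcounts: pp0:3 pp1:3 pp2:1 pp3:3 pp4:2
Op 4: write(P2, v3, 144). refcount(pp3)=3>1 -> COPY to pp5. 6 ppages; refcounts: pp0:3 pp1:3 pp2:1 pp3:2 pp4:2 pp5:1
Op 5: read(P1, v2) -> 194. No state change.
Op 6: write(P1, v2, 173). refcount(pp4)=2>1 -> COPY to pp6. 7 ppages; refcounts: pp0:3 pp1:3 pp2:1 pp3:2 pp4:1 pp5:1 pp6:1
Op 7: write(P0, v3, 182). refcount(pp3)=2>1 -> COPY to pp7. 8 ppages; refcounts: pp0:3 pp1:3 pp2:1 pp3:1 pp4:1 pp5:1 pp6:1 pp7:1
Op 8: read(P0, v3) -> 182. No state change.
Op 9: write(P0, v3, 112). refcount(pp7)=1 -> write in place. 8 ppages; refcounts: pp0:3 pp1:3 pp2:1 pp3:1 pp4:1 pp5:1 pp6:1 pp7:1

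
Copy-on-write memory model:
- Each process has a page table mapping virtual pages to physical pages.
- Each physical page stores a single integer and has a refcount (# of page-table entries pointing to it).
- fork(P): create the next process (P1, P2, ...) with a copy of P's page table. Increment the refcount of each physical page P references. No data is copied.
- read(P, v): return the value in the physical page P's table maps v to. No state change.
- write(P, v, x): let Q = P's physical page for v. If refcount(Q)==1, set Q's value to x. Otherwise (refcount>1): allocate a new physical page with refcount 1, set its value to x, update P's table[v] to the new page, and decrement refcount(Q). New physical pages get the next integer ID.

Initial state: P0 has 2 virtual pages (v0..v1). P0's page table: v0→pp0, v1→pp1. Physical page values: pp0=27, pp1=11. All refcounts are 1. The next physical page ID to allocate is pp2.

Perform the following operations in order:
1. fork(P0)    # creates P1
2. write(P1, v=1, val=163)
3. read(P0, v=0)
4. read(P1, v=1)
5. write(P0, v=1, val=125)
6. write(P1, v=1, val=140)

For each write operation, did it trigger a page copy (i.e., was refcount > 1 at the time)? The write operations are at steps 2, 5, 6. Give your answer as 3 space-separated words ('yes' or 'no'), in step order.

Op 1: fork(P0) -> P1. 2 ppages; refcounts: pp0:2 pp1:2
Op 2: write(P1, v1, 163). refcount(pp1)=2>1 -> COPY to pp2. 3 ppages; refcounts: pp0:2 pp1:1 pp2:1
Op 3: read(P0, v0) -> 27. No state change.
Op 4: read(P1, v1) -> 163. No state change.
Op 5: write(P0, v1, 125). refcount(pp1)=1 -> write in place. 3 ppages; refcounts: pp0:2 pp1:1 pp2:1
Op 6: write(P1, v1, 140). refcount(pp2)=1 -> write in place. 3 ppages; refcounts: pp0:2 pp1:1 pp2:1

yes no no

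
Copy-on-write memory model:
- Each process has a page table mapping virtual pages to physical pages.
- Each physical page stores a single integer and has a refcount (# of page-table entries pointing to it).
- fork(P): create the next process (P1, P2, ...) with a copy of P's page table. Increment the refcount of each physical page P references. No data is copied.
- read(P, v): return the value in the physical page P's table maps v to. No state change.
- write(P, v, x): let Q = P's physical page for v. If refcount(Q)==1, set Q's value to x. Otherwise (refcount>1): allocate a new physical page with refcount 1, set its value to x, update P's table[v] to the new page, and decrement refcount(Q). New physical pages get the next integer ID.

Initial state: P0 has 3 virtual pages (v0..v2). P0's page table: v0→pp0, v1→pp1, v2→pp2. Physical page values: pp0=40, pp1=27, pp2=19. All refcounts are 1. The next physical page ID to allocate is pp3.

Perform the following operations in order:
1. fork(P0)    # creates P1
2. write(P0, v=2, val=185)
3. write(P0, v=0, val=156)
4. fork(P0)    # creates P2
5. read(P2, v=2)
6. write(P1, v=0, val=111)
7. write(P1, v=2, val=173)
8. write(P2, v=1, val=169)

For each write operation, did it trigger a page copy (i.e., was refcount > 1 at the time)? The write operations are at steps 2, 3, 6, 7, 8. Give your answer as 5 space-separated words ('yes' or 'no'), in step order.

Op 1: fork(P0) -> P1. 3 ppages; refcounts: pp0:2 pp1:2 pp2:2
Op 2: write(P0, v2, 185). refcount(pp2)=2>1 -> COPY to pp3. 4 ppages; refcounts: pp0:2 pp1:2 pp2:1 pp3:1
Op 3: write(P0, v0, 156). refcount(pp0)=2>1 -> COPY to pp4. 5 ppages; refcounts: pp0:1 pp1:2 pp2:1 pp3:1 pp4:1
Op 4: fork(P0) -> P2. 5 ppages; refcounts: pp0:1 pp1:3 pp2:1 pp3:2 pp4:2
Op 5: read(P2, v2) -> 185. No state change.
Op 6: write(P1, v0, 111). refcount(pp0)=1 -> write in place. 5 ppages; refcounts: pp0:1 pp1:3 pp2:1 pp3:2 pp4:2
Op 7: write(P1, v2, 173). refcount(pp2)=1 -> write in place. 5 ppages; refcounts: pp0:1 pp1:3 pp2:1 pp3:2 pp4:2
Op 8: write(P2, v1, 169). refcount(pp1)=3>1 -> COPY to pp5. 6 ppages; refcounts: pp0:1 pp1:2 pp2:1 pp3:2 pp4:2 pp5:1

yes yes no no yes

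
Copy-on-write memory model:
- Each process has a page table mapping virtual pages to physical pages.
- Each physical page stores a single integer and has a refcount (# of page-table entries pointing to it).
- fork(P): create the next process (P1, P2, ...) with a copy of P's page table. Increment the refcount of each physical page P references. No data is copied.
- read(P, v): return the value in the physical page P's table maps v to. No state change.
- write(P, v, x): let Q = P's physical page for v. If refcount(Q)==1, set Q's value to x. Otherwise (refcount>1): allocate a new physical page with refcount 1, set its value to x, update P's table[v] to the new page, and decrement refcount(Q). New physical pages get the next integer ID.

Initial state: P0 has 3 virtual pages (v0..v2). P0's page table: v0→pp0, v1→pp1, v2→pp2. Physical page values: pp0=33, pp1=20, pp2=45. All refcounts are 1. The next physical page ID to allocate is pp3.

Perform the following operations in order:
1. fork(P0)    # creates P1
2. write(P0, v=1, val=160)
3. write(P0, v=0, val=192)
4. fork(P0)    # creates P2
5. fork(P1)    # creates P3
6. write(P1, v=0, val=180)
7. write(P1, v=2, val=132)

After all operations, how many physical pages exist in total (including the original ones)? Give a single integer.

Op 1: fork(P0) -> P1. 3 ppages; refcounts: pp0:2 pp1:2 pp2:2
Op 2: write(P0, v1, 160). refcount(pp1)=2>1 -> COPY to pp3. 4 ppages; refcounts: pp0:2 pp1:1 pp2:2 pp3:1
Op 3: write(P0, v0, 192). refcount(pp0)=2>1 -> COPY to pp4. 5 ppages; refcounts: pp0:1 pp1:1 pp2:2 pp3:1 pp4:1
Op 4: fork(P0) -> P2. 5 ppages; refcounts: pp0:1 pp1:1 pp2:3 pp3:2 pp4:2
Op 5: fork(P1) -> P3. 5 ppages; refcounts: pp0:2 pp1:2 pp2:4 pp3:2 pp4:2
Op 6: write(P1, v0, 180). refcount(pp0)=2>1 -> COPY to pp5. 6 ppages; refcounts: pp0:1 pp1:2 pp2:4 pp3:2 pp4:2 pp5:1
Op 7: write(P1, v2, 132). refcount(pp2)=4>1 -> COPY to pp6. 7 ppages; refcounts: pp0:1 pp1:2 pp2:3 pp3:2 pp4:2 pp5:1 pp6:1

Answer: 7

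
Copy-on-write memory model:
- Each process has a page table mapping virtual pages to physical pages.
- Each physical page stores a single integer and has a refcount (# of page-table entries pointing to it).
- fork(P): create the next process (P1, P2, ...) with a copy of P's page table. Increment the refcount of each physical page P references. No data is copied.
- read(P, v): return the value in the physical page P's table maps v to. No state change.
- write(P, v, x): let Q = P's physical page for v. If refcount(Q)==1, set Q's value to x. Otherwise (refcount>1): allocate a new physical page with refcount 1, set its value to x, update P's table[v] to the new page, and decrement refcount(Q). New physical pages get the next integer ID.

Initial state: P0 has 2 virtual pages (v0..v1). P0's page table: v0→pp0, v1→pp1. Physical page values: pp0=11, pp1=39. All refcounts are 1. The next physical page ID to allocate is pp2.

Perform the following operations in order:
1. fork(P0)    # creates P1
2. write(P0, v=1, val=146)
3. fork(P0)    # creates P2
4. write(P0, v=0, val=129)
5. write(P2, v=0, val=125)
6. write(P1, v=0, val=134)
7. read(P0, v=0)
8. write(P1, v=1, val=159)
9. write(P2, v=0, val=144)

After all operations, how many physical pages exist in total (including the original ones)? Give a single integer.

Op 1: fork(P0) -> P1. 2 ppages; refcounts: pp0:2 pp1:2
Op 2: write(P0, v1, 146). refcount(pp1)=2>1 -> COPY to pp2. 3 ppages; refcounts: pp0:2 pp1:1 pp2:1
Op 3: fork(P0) -> P2. 3 ppages; refcounts: pp0:3 pp1:1 pp2:2
Op 4: write(P0, v0, 129). refcount(pp0)=3>1 -> COPY to pp3. 4 ppages; refcounts: pp0:2 pp1:1 pp2:2 pp3:1
Op 5: write(P2, v0, 125). refcount(pp0)=2>1 -> COPY to pp4. 5 ppages; refcounts: pp0:1 pp1:1 pp2:2 pp3:1 pp4:1
Op 6: write(P1, v0, 134). refcount(pp0)=1 -> write in place. 5 ppages; refcounts: pp0:1 pp1:1 pp2:2 pp3:1 pp4:1
Op 7: read(P0, v0) -> 129. No state change.
Op 8: write(P1, v1, 159). refcount(pp1)=1 -> write in place. 5 ppages; refcounts: pp0:1 pp1:1 pp2:2 pp3:1 pp4:1
Op 9: write(P2, v0, 144). refcount(pp4)=1 -> write in place. 5 ppages; refcounts: pp0:1 pp1:1 pp2:2 pp3:1 pp4:1

Answer: 5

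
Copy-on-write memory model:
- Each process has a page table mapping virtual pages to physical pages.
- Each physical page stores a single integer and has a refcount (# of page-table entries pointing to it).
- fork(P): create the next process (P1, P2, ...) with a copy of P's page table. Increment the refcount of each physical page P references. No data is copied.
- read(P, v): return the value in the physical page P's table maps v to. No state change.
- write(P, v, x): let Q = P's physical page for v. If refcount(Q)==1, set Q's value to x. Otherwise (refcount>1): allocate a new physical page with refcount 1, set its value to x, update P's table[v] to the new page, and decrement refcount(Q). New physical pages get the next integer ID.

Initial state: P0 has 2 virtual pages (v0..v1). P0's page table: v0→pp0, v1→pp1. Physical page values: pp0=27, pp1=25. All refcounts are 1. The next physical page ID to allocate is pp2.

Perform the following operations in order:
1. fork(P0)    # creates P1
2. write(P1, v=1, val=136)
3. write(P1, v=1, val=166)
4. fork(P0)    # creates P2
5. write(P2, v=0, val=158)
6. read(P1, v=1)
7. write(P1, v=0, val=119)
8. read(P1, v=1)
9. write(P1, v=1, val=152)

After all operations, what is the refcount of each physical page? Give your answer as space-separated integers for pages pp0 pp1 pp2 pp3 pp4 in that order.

Op 1: fork(P0) -> P1. 2 ppages; refcounts: pp0:2 pp1:2
Op 2: write(P1, v1, 136). refcount(pp1)=2>1 -> COPY to pp2. 3 ppages; refcounts: pp0:2 pp1:1 pp2:1
Op 3: write(P1, v1, 166). refcount(pp2)=1 -> write in place. 3 ppages; refcounts: pp0:2 pp1:1 pp2:1
Op 4: fork(P0) -> P2. 3 ppages; refcounts: pp0:3 pp1:2 pp2:1
Op 5: write(P2, v0, 158). refcount(pp0)=3>1 -> COPY to pp3. 4 ppages; refcounts: pp0:2 pp1:2 pp2:1 pp3:1
Op 6: read(P1, v1) -> 166. No state change.
Op 7: write(P1, v0, 119). refcount(pp0)=2>1 -> COPY to pp4. 5 ppages; refcounts: pp0:1 pp1:2 pp2:1 pp3:1 pp4:1
Op 8: read(P1, v1) -> 166. No state change.
Op 9: write(P1, v1, 152). refcount(pp2)=1 -> write in place. 5 ppages; refcounts: pp0:1 pp1:2 pp2:1 pp3:1 pp4:1

Answer: 1 2 1 1 1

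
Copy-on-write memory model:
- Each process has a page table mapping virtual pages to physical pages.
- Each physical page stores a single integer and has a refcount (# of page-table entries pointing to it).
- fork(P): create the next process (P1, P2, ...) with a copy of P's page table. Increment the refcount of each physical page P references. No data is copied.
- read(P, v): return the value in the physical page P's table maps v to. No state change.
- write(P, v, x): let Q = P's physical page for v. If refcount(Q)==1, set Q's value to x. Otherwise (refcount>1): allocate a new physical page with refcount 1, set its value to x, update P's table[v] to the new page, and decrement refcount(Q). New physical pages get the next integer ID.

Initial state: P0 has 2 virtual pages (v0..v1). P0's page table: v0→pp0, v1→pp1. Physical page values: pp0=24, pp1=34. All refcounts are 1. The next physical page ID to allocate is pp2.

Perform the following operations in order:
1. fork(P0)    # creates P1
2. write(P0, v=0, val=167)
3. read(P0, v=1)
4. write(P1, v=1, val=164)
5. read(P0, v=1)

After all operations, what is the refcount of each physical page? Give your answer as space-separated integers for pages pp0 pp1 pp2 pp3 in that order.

Op 1: fork(P0) -> P1. 2 ppages; refcounts: pp0:2 pp1:2
Op 2: write(P0, v0, 167). refcount(pp0)=2>1 -> COPY to pp2. 3 ppages; refcounts: pp0:1 pp1:2 pp2:1
Op 3: read(P0, v1) -> 34. No state change.
Op 4: write(P1, v1, 164). refcount(pp1)=2>1 -> COPY to pp3. 4 ppages; refcounts: pp0:1 pp1:1 pp2:1 pp3:1
Op 5: read(P0, v1) -> 34. No state change.

Answer: 1 1 1 1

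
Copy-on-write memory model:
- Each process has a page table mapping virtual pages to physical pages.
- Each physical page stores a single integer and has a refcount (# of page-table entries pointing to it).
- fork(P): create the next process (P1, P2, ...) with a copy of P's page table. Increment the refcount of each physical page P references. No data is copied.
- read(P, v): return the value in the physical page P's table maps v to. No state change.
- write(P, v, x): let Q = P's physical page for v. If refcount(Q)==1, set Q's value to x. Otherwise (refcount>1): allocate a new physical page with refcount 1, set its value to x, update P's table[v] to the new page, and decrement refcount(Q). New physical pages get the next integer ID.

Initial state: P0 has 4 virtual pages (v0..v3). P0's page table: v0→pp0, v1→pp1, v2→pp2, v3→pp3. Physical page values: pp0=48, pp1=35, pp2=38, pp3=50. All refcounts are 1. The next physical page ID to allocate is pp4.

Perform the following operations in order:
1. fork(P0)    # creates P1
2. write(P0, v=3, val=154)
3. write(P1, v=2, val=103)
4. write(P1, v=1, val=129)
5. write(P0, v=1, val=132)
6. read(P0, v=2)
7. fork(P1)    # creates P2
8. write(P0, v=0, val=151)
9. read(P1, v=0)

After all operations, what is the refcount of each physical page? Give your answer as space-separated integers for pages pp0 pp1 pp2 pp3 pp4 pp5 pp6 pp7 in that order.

Answer: 2 1 1 2 1 2 2 1

Derivation:
Op 1: fork(P0) -> P1. 4 ppages; refcounts: pp0:2 pp1:2 pp2:2 pp3:2
Op 2: write(P0, v3, 154). refcount(pp3)=2>1 -> COPY to pp4. 5 ppages; refcounts: pp0:2 pp1:2 pp2:2 pp3:1 pp4:1
Op 3: write(P1, v2, 103). refcount(pp2)=2>1 -> COPY to pp5. 6 ppages; refcounts: pp0:2 pp1:2 pp2:1 pp3:1 pp4:1 pp5:1
Op 4: write(P1, v1, 129). refcount(pp1)=2>1 -> COPY to pp6. 7 ppages; refcounts: pp0:2 pp1:1 pp2:1 pp3:1 pp4:1 pp5:1 pp6:1
Op 5: write(P0, v1, 132). refcount(pp1)=1 -> write in place. 7 ppages; refcounts: pp0:2 pp1:1 pp2:1 pp3:1 pp4:1 pp5:1 pp6:1
Op 6: read(P0, v2) -> 38. No state change.
Op 7: fork(P1) -> P2. 7 ppages; refcounts: pp0:3 pp1:1 pp2:1 pp3:2 pp4:1 pp5:2 pp6:2
Op 8: write(P0, v0, 151). refcount(pp0)=3>1 -> COPY to pp7. 8 ppages; refcounts: pp0:2 pp1:1 pp2:1 pp3:2 pp4:1 pp5:2 pp6:2 pp7:1
Op 9: read(P1, v0) -> 48. No state change.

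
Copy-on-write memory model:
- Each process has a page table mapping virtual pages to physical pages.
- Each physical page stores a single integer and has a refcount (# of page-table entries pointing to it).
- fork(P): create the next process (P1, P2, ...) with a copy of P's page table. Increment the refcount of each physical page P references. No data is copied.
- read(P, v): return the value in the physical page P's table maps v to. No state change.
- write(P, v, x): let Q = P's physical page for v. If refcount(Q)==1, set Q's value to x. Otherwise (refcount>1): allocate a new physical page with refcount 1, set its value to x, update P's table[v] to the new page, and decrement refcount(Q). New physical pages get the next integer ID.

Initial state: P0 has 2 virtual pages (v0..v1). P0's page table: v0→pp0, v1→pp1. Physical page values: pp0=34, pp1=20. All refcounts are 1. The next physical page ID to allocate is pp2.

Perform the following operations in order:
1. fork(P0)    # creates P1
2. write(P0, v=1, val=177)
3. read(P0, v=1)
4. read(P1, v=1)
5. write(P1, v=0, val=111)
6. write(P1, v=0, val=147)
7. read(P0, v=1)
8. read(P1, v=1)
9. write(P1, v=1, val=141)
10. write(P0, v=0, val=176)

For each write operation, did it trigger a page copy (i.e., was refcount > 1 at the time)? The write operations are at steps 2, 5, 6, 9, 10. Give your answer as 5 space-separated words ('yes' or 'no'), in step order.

Op 1: fork(P0) -> P1. 2 ppages; refcounts: pp0:2 pp1:2
Op 2: write(P0, v1, 177). refcount(pp1)=2>1 -> COPY to pp2. 3 ppages; refcounts: pp0:2 pp1:1 pp2:1
Op 3: read(P0, v1) -> 177. No state change.
Op 4: read(P1, v1) -> 20. No state change.
Op 5: write(P1, v0, 111). refcount(pp0)=2>1 -> COPY to pp3. 4 ppages; refcounts: pp0:1 pp1:1 pp2:1 pp3:1
Op 6: write(P1, v0, 147). refcount(pp3)=1 -> write in place. 4 ppages; refcounts: pp0:1 pp1:1 pp2:1 pp3:1
Op 7: read(P0, v1) -> 177. No state change.
Op 8: read(P1, v1) -> 20. No state change.
Op 9: write(P1, v1, 141). refcount(pp1)=1 -> write in place. 4 ppages; refcounts: pp0:1 pp1:1 pp2:1 pp3:1
Op 10: write(P0, v0, 176). refcount(pp0)=1 -> write in place. 4 ppages; refcounts: pp0:1 pp1:1 pp2:1 pp3:1

yes yes no no no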